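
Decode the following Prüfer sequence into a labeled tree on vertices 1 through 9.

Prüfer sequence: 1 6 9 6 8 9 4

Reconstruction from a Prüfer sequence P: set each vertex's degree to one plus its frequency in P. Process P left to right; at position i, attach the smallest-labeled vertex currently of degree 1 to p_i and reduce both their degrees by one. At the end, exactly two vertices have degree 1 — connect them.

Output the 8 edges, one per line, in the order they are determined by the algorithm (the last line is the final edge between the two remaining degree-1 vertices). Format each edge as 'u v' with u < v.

Answer: 1 2
1 6
3 9
5 6
6 8
7 9
4 8
4 9

Derivation:
Initial degrees: {1:2, 2:1, 3:1, 4:2, 5:1, 6:3, 7:1, 8:2, 9:3}
Step 1: smallest deg-1 vertex = 2, p_1 = 1. Add edge {1,2}. Now deg[2]=0, deg[1]=1.
Step 2: smallest deg-1 vertex = 1, p_2 = 6. Add edge {1,6}. Now deg[1]=0, deg[6]=2.
Step 3: smallest deg-1 vertex = 3, p_3 = 9. Add edge {3,9}. Now deg[3]=0, deg[9]=2.
Step 4: smallest deg-1 vertex = 5, p_4 = 6. Add edge {5,6}. Now deg[5]=0, deg[6]=1.
Step 5: smallest deg-1 vertex = 6, p_5 = 8. Add edge {6,8}. Now deg[6]=0, deg[8]=1.
Step 6: smallest deg-1 vertex = 7, p_6 = 9. Add edge {7,9}. Now deg[7]=0, deg[9]=1.
Step 7: smallest deg-1 vertex = 8, p_7 = 4. Add edge {4,8}. Now deg[8]=0, deg[4]=1.
Final: two remaining deg-1 vertices are 4, 9. Add edge {4,9}.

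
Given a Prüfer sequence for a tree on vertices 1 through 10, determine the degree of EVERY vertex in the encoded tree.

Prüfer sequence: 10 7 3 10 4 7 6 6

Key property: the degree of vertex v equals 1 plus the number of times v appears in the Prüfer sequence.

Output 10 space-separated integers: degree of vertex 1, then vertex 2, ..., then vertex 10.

p_1 = 10: count[10] becomes 1
p_2 = 7: count[7] becomes 1
p_3 = 3: count[3] becomes 1
p_4 = 10: count[10] becomes 2
p_5 = 4: count[4] becomes 1
p_6 = 7: count[7] becomes 2
p_7 = 6: count[6] becomes 1
p_8 = 6: count[6] becomes 2
Degrees (1 + count): deg[1]=1+0=1, deg[2]=1+0=1, deg[3]=1+1=2, deg[4]=1+1=2, deg[5]=1+0=1, deg[6]=1+2=3, deg[7]=1+2=3, deg[8]=1+0=1, deg[9]=1+0=1, deg[10]=1+2=3

Answer: 1 1 2 2 1 3 3 1 1 3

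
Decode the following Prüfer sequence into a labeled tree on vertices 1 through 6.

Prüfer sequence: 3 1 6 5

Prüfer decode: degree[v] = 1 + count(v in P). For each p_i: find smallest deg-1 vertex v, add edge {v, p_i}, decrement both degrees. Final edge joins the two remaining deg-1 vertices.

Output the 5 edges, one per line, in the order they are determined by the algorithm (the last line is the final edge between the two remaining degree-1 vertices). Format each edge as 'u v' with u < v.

Answer: 2 3
1 3
1 6
4 5
5 6

Derivation:
Initial degrees: {1:2, 2:1, 3:2, 4:1, 5:2, 6:2}
Step 1: smallest deg-1 vertex = 2, p_1 = 3. Add edge {2,3}. Now deg[2]=0, deg[3]=1.
Step 2: smallest deg-1 vertex = 3, p_2 = 1. Add edge {1,3}. Now deg[3]=0, deg[1]=1.
Step 3: smallest deg-1 vertex = 1, p_3 = 6. Add edge {1,6}. Now deg[1]=0, deg[6]=1.
Step 4: smallest deg-1 vertex = 4, p_4 = 5. Add edge {4,5}. Now deg[4]=0, deg[5]=1.
Final: two remaining deg-1 vertices are 5, 6. Add edge {5,6}.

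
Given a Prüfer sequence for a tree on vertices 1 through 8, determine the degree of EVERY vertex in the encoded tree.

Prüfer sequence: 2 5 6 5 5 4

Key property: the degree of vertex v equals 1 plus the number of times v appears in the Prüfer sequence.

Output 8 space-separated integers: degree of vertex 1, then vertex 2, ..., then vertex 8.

p_1 = 2: count[2] becomes 1
p_2 = 5: count[5] becomes 1
p_3 = 6: count[6] becomes 1
p_4 = 5: count[5] becomes 2
p_5 = 5: count[5] becomes 3
p_6 = 4: count[4] becomes 1
Degrees (1 + count): deg[1]=1+0=1, deg[2]=1+1=2, deg[3]=1+0=1, deg[4]=1+1=2, deg[5]=1+3=4, deg[6]=1+1=2, deg[7]=1+0=1, deg[8]=1+0=1

Answer: 1 2 1 2 4 2 1 1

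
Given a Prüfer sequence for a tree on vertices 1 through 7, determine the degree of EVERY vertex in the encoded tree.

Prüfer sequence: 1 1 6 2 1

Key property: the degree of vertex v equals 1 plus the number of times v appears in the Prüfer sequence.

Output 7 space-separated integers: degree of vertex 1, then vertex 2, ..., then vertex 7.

Answer: 4 2 1 1 1 2 1

Derivation:
p_1 = 1: count[1] becomes 1
p_2 = 1: count[1] becomes 2
p_3 = 6: count[6] becomes 1
p_4 = 2: count[2] becomes 1
p_5 = 1: count[1] becomes 3
Degrees (1 + count): deg[1]=1+3=4, deg[2]=1+1=2, deg[3]=1+0=1, deg[4]=1+0=1, deg[5]=1+0=1, deg[6]=1+1=2, deg[7]=1+0=1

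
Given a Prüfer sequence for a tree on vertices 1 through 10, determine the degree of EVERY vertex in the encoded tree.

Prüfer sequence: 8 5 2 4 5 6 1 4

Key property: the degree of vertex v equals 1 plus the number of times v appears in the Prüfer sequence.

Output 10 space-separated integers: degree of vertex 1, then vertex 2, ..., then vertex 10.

p_1 = 8: count[8] becomes 1
p_2 = 5: count[5] becomes 1
p_3 = 2: count[2] becomes 1
p_4 = 4: count[4] becomes 1
p_5 = 5: count[5] becomes 2
p_6 = 6: count[6] becomes 1
p_7 = 1: count[1] becomes 1
p_8 = 4: count[4] becomes 2
Degrees (1 + count): deg[1]=1+1=2, deg[2]=1+1=2, deg[3]=1+0=1, deg[4]=1+2=3, deg[5]=1+2=3, deg[6]=1+1=2, deg[7]=1+0=1, deg[8]=1+1=2, deg[9]=1+0=1, deg[10]=1+0=1

Answer: 2 2 1 3 3 2 1 2 1 1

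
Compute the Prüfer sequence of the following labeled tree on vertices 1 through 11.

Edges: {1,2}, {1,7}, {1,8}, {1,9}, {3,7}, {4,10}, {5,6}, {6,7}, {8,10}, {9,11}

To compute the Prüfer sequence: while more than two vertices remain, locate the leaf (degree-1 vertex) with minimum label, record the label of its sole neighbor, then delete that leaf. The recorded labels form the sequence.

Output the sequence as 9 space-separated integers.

Answer: 1 7 10 6 7 1 8 1 9

Derivation:
Step 1: leaves = {2,3,4,5,11}. Remove smallest leaf 2, emit neighbor 1.
Step 2: leaves = {3,4,5,11}. Remove smallest leaf 3, emit neighbor 7.
Step 3: leaves = {4,5,11}. Remove smallest leaf 4, emit neighbor 10.
Step 4: leaves = {5,10,11}. Remove smallest leaf 5, emit neighbor 6.
Step 5: leaves = {6,10,11}. Remove smallest leaf 6, emit neighbor 7.
Step 6: leaves = {7,10,11}. Remove smallest leaf 7, emit neighbor 1.
Step 7: leaves = {10,11}. Remove smallest leaf 10, emit neighbor 8.
Step 8: leaves = {8,11}. Remove smallest leaf 8, emit neighbor 1.
Step 9: leaves = {1,11}. Remove smallest leaf 1, emit neighbor 9.
Done: 2 vertices remain (9, 11). Sequence = [1 7 10 6 7 1 8 1 9]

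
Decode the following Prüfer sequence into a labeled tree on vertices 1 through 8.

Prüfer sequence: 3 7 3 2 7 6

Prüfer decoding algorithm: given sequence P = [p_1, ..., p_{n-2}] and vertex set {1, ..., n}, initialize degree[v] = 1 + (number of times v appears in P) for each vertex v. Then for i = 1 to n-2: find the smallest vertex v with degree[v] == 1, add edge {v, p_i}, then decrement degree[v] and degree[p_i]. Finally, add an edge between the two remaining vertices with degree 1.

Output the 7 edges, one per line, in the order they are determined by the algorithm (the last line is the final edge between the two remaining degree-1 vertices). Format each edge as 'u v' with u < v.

Answer: 1 3
4 7
3 5
2 3
2 7
6 7
6 8

Derivation:
Initial degrees: {1:1, 2:2, 3:3, 4:1, 5:1, 6:2, 7:3, 8:1}
Step 1: smallest deg-1 vertex = 1, p_1 = 3. Add edge {1,3}. Now deg[1]=0, deg[3]=2.
Step 2: smallest deg-1 vertex = 4, p_2 = 7. Add edge {4,7}. Now deg[4]=0, deg[7]=2.
Step 3: smallest deg-1 vertex = 5, p_3 = 3. Add edge {3,5}. Now deg[5]=0, deg[3]=1.
Step 4: smallest deg-1 vertex = 3, p_4 = 2. Add edge {2,3}. Now deg[3]=0, deg[2]=1.
Step 5: smallest deg-1 vertex = 2, p_5 = 7. Add edge {2,7}. Now deg[2]=0, deg[7]=1.
Step 6: smallest deg-1 vertex = 7, p_6 = 6. Add edge {6,7}. Now deg[7]=0, deg[6]=1.
Final: two remaining deg-1 vertices are 6, 8. Add edge {6,8}.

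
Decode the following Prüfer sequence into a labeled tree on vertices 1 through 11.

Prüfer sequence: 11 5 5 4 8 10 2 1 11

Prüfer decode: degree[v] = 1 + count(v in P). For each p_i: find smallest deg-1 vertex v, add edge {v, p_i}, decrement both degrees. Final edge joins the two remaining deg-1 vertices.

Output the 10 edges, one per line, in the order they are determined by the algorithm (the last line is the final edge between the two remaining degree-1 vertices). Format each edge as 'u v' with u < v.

Initial degrees: {1:2, 2:2, 3:1, 4:2, 5:3, 6:1, 7:1, 8:2, 9:1, 10:2, 11:3}
Step 1: smallest deg-1 vertex = 3, p_1 = 11. Add edge {3,11}. Now deg[3]=0, deg[11]=2.
Step 2: smallest deg-1 vertex = 6, p_2 = 5. Add edge {5,6}. Now deg[6]=0, deg[5]=2.
Step 3: smallest deg-1 vertex = 7, p_3 = 5. Add edge {5,7}. Now deg[7]=0, deg[5]=1.
Step 4: smallest deg-1 vertex = 5, p_4 = 4. Add edge {4,5}. Now deg[5]=0, deg[4]=1.
Step 5: smallest deg-1 vertex = 4, p_5 = 8. Add edge {4,8}. Now deg[4]=0, deg[8]=1.
Step 6: smallest deg-1 vertex = 8, p_6 = 10. Add edge {8,10}. Now deg[8]=0, deg[10]=1.
Step 7: smallest deg-1 vertex = 9, p_7 = 2. Add edge {2,9}. Now deg[9]=0, deg[2]=1.
Step 8: smallest deg-1 vertex = 2, p_8 = 1. Add edge {1,2}. Now deg[2]=0, deg[1]=1.
Step 9: smallest deg-1 vertex = 1, p_9 = 11. Add edge {1,11}. Now deg[1]=0, deg[11]=1.
Final: two remaining deg-1 vertices are 10, 11. Add edge {10,11}.

Answer: 3 11
5 6
5 7
4 5
4 8
8 10
2 9
1 2
1 11
10 11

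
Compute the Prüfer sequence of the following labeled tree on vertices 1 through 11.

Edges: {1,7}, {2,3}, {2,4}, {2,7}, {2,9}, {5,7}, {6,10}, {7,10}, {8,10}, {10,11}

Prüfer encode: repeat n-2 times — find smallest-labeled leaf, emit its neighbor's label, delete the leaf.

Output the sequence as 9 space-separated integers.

Answer: 7 2 2 7 10 10 2 7 10

Derivation:
Step 1: leaves = {1,3,4,5,6,8,9,11}. Remove smallest leaf 1, emit neighbor 7.
Step 2: leaves = {3,4,5,6,8,9,11}. Remove smallest leaf 3, emit neighbor 2.
Step 3: leaves = {4,5,6,8,9,11}. Remove smallest leaf 4, emit neighbor 2.
Step 4: leaves = {5,6,8,9,11}. Remove smallest leaf 5, emit neighbor 7.
Step 5: leaves = {6,8,9,11}. Remove smallest leaf 6, emit neighbor 10.
Step 6: leaves = {8,9,11}. Remove smallest leaf 8, emit neighbor 10.
Step 7: leaves = {9,11}. Remove smallest leaf 9, emit neighbor 2.
Step 8: leaves = {2,11}. Remove smallest leaf 2, emit neighbor 7.
Step 9: leaves = {7,11}. Remove smallest leaf 7, emit neighbor 10.
Done: 2 vertices remain (10, 11). Sequence = [7 2 2 7 10 10 2 7 10]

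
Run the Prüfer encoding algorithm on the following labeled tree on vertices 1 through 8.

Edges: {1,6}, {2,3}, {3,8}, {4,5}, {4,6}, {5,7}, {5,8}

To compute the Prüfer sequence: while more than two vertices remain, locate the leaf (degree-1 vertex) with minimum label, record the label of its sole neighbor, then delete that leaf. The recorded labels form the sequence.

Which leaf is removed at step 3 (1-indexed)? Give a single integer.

Step 1: current leaves = {1,2,7}. Remove leaf 1 (neighbor: 6).
Step 2: current leaves = {2,6,7}. Remove leaf 2 (neighbor: 3).
Step 3: current leaves = {3,6,7}. Remove leaf 3 (neighbor: 8).

Answer: 3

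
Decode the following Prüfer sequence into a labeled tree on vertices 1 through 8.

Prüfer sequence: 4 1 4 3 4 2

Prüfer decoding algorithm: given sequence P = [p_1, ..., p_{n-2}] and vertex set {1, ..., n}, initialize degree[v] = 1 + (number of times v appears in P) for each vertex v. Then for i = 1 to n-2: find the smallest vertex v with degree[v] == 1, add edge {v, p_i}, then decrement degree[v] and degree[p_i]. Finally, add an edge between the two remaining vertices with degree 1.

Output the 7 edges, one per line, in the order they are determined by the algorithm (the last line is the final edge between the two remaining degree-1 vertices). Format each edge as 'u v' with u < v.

Answer: 4 5
1 6
1 4
3 7
3 4
2 4
2 8

Derivation:
Initial degrees: {1:2, 2:2, 3:2, 4:4, 5:1, 6:1, 7:1, 8:1}
Step 1: smallest deg-1 vertex = 5, p_1 = 4. Add edge {4,5}. Now deg[5]=0, deg[4]=3.
Step 2: smallest deg-1 vertex = 6, p_2 = 1. Add edge {1,6}. Now deg[6]=0, deg[1]=1.
Step 3: smallest deg-1 vertex = 1, p_3 = 4. Add edge {1,4}. Now deg[1]=0, deg[4]=2.
Step 4: smallest deg-1 vertex = 7, p_4 = 3. Add edge {3,7}. Now deg[7]=0, deg[3]=1.
Step 5: smallest deg-1 vertex = 3, p_5 = 4. Add edge {3,4}. Now deg[3]=0, deg[4]=1.
Step 6: smallest deg-1 vertex = 4, p_6 = 2. Add edge {2,4}. Now deg[4]=0, deg[2]=1.
Final: two remaining deg-1 vertices are 2, 8. Add edge {2,8}.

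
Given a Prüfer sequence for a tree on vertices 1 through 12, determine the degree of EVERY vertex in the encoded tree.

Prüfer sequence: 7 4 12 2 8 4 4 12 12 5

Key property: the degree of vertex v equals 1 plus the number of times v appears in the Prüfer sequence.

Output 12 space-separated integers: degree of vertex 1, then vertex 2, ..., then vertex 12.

Answer: 1 2 1 4 2 1 2 2 1 1 1 4

Derivation:
p_1 = 7: count[7] becomes 1
p_2 = 4: count[4] becomes 1
p_3 = 12: count[12] becomes 1
p_4 = 2: count[2] becomes 1
p_5 = 8: count[8] becomes 1
p_6 = 4: count[4] becomes 2
p_7 = 4: count[4] becomes 3
p_8 = 12: count[12] becomes 2
p_9 = 12: count[12] becomes 3
p_10 = 5: count[5] becomes 1
Degrees (1 + count): deg[1]=1+0=1, deg[2]=1+1=2, deg[3]=1+0=1, deg[4]=1+3=4, deg[5]=1+1=2, deg[6]=1+0=1, deg[7]=1+1=2, deg[8]=1+1=2, deg[9]=1+0=1, deg[10]=1+0=1, deg[11]=1+0=1, deg[12]=1+3=4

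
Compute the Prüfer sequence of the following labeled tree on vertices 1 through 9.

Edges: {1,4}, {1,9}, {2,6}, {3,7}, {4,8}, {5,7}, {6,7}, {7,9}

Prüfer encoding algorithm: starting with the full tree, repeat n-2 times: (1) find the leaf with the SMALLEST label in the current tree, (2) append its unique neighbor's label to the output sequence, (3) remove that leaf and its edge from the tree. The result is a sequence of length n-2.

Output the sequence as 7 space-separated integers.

Answer: 6 7 7 7 9 4 1

Derivation:
Step 1: leaves = {2,3,5,8}. Remove smallest leaf 2, emit neighbor 6.
Step 2: leaves = {3,5,6,8}. Remove smallest leaf 3, emit neighbor 7.
Step 3: leaves = {5,6,8}. Remove smallest leaf 5, emit neighbor 7.
Step 4: leaves = {6,8}. Remove smallest leaf 6, emit neighbor 7.
Step 5: leaves = {7,8}. Remove smallest leaf 7, emit neighbor 9.
Step 6: leaves = {8,9}. Remove smallest leaf 8, emit neighbor 4.
Step 7: leaves = {4,9}. Remove smallest leaf 4, emit neighbor 1.
Done: 2 vertices remain (1, 9). Sequence = [6 7 7 7 9 4 1]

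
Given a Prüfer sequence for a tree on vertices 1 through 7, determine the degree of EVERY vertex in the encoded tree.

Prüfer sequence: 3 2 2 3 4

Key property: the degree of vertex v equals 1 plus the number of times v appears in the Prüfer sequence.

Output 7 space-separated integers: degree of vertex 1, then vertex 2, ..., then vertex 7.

Answer: 1 3 3 2 1 1 1

Derivation:
p_1 = 3: count[3] becomes 1
p_2 = 2: count[2] becomes 1
p_3 = 2: count[2] becomes 2
p_4 = 3: count[3] becomes 2
p_5 = 4: count[4] becomes 1
Degrees (1 + count): deg[1]=1+0=1, deg[2]=1+2=3, deg[3]=1+2=3, deg[4]=1+1=2, deg[5]=1+0=1, deg[6]=1+0=1, deg[7]=1+0=1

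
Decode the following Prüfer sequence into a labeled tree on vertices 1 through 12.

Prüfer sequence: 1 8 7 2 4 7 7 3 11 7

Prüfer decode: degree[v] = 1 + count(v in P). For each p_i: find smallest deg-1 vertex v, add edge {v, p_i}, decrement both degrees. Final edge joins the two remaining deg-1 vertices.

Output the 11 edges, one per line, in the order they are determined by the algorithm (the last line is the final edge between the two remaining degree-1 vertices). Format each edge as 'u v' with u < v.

Initial degrees: {1:2, 2:2, 3:2, 4:2, 5:1, 6:1, 7:5, 8:2, 9:1, 10:1, 11:2, 12:1}
Step 1: smallest deg-1 vertex = 5, p_1 = 1. Add edge {1,5}. Now deg[5]=0, deg[1]=1.
Step 2: smallest deg-1 vertex = 1, p_2 = 8. Add edge {1,8}. Now deg[1]=0, deg[8]=1.
Step 3: smallest deg-1 vertex = 6, p_3 = 7. Add edge {6,7}. Now deg[6]=0, deg[7]=4.
Step 4: smallest deg-1 vertex = 8, p_4 = 2. Add edge {2,8}. Now deg[8]=0, deg[2]=1.
Step 5: smallest deg-1 vertex = 2, p_5 = 4. Add edge {2,4}. Now deg[2]=0, deg[4]=1.
Step 6: smallest deg-1 vertex = 4, p_6 = 7. Add edge {4,7}. Now deg[4]=0, deg[7]=3.
Step 7: smallest deg-1 vertex = 9, p_7 = 7. Add edge {7,9}. Now deg[9]=0, deg[7]=2.
Step 8: smallest deg-1 vertex = 10, p_8 = 3. Add edge {3,10}. Now deg[10]=0, deg[3]=1.
Step 9: smallest deg-1 vertex = 3, p_9 = 11. Add edge {3,11}. Now deg[3]=0, deg[11]=1.
Step 10: smallest deg-1 vertex = 11, p_10 = 7. Add edge {7,11}. Now deg[11]=0, deg[7]=1.
Final: two remaining deg-1 vertices are 7, 12. Add edge {7,12}.

Answer: 1 5
1 8
6 7
2 8
2 4
4 7
7 9
3 10
3 11
7 11
7 12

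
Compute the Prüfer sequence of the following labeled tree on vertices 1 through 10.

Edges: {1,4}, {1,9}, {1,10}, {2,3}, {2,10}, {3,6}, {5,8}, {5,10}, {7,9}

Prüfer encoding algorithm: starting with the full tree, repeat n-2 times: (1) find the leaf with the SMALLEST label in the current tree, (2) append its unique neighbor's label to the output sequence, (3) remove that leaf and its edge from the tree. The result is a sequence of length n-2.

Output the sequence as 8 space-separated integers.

Step 1: leaves = {4,6,7,8}. Remove smallest leaf 4, emit neighbor 1.
Step 2: leaves = {6,7,8}. Remove smallest leaf 6, emit neighbor 3.
Step 3: leaves = {3,7,8}. Remove smallest leaf 3, emit neighbor 2.
Step 4: leaves = {2,7,8}. Remove smallest leaf 2, emit neighbor 10.
Step 5: leaves = {7,8}. Remove smallest leaf 7, emit neighbor 9.
Step 6: leaves = {8,9}. Remove smallest leaf 8, emit neighbor 5.
Step 7: leaves = {5,9}. Remove smallest leaf 5, emit neighbor 10.
Step 8: leaves = {9,10}. Remove smallest leaf 9, emit neighbor 1.
Done: 2 vertices remain (1, 10). Sequence = [1 3 2 10 9 5 10 1]

Answer: 1 3 2 10 9 5 10 1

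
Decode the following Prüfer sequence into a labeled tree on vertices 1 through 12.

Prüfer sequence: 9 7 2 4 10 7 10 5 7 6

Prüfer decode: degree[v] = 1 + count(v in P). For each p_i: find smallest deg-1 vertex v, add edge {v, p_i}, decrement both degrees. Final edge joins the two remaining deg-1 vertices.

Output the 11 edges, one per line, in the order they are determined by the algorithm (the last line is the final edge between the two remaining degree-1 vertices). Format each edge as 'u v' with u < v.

Initial degrees: {1:1, 2:2, 3:1, 4:2, 5:2, 6:2, 7:4, 8:1, 9:2, 10:3, 11:1, 12:1}
Step 1: smallest deg-1 vertex = 1, p_1 = 9. Add edge {1,9}. Now deg[1]=0, deg[9]=1.
Step 2: smallest deg-1 vertex = 3, p_2 = 7. Add edge {3,7}. Now deg[3]=0, deg[7]=3.
Step 3: smallest deg-1 vertex = 8, p_3 = 2. Add edge {2,8}. Now deg[8]=0, deg[2]=1.
Step 4: smallest deg-1 vertex = 2, p_4 = 4. Add edge {2,4}. Now deg[2]=0, deg[4]=1.
Step 5: smallest deg-1 vertex = 4, p_5 = 10. Add edge {4,10}. Now deg[4]=0, deg[10]=2.
Step 6: smallest deg-1 vertex = 9, p_6 = 7. Add edge {7,9}. Now deg[9]=0, deg[7]=2.
Step 7: smallest deg-1 vertex = 11, p_7 = 10. Add edge {10,11}. Now deg[11]=0, deg[10]=1.
Step 8: smallest deg-1 vertex = 10, p_8 = 5. Add edge {5,10}. Now deg[10]=0, deg[5]=1.
Step 9: smallest deg-1 vertex = 5, p_9 = 7. Add edge {5,7}. Now deg[5]=0, deg[7]=1.
Step 10: smallest deg-1 vertex = 7, p_10 = 6. Add edge {6,7}. Now deg[7]=0, deg[6]=1.
Final: two remaining deg-1 vertices are 6, 12. Add edge {6,12}.

Answer: 1 9
3 7
2 8
2 4
4 10
7 9
10 11
5 10
5 7
6 7
6 12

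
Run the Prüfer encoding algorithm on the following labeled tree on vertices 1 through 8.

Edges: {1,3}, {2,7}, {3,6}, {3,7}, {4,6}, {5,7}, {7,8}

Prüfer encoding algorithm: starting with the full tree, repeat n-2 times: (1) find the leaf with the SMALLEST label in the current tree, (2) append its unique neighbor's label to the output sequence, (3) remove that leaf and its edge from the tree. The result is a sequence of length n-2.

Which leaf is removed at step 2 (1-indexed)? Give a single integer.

Answer: 2

Derivation:
Step 1: current leaves = {1,2,4,5,8}. Remove leaf 1 (neighbor: 3).
Step 2: current leaves = {2,4,5,8}. Remove leaf 2 (neighbor: 7).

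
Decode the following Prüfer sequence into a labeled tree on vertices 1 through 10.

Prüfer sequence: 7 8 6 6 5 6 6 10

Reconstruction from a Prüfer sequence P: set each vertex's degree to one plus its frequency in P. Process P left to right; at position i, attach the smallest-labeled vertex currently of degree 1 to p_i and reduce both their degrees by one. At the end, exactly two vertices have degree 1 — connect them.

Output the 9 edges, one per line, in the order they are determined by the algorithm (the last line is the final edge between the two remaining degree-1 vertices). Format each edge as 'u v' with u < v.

Initial degrees: {1:1, 2:1, 3:1, 4:1, 5:2, 6:5, 7:2, 8:2, 9:1, 10:2}
Step 1: smallest deg-1 vertex = 1, p_1 = 7. Add edge {1,7}. Now deg[1]=0, deg[7]=1.
Step 2: smallest deg-1 vertex = 2, p_2 = 8. Add edge {2,8}. Now deg[2]=0, deg[8]=1.
Step 3: smallest deg-1 vertex = 3, p_3 = 6. Add edge {3,6}. Now deg[3]=0, deg[6]=4.
Step 4: smallest deg-1 vertex = 4, p_4 = 6. Add edge {4,6}. Now deg[4]=0, deg[6]=3.
Step 5: smallest deg-1 vertex = 7, p_5 = 5. Add edge {5,7}. Now deg[7]=0, deg[5]=1.
Step 6: smallest deg-1 vertex = 5, p_6 = 6. Add edge {5,6}. Now deg[5]=0, deg[6]=2.
Step 7: smallest deg-1 vertex = 8, p_7 = 6. Add edge {6,8}. Now deg[8]=0, deg[6]=1.
Step 8: smallest deg-1 vertex = 6, p_8 = 10. Add edge {6,10}. Now deg[6]=0, deg[10]=1.
Final: two remaining deg-1 vertices are 9, 10. Add edge {9,10}.

Answer: 1 7
2 8
3 6
4 6
5 7
5 6
6 8
6 10
9 10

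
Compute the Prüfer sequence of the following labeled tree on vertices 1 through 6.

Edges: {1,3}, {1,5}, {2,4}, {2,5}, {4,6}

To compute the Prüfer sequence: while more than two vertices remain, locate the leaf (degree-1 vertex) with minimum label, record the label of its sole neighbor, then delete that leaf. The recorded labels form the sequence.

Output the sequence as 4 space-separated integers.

Answer: 1 5 2 4

Derivation:
Step 1: leaves = {3,6}. Remove smallest leaf 3, emit neighbor 1.
Step 2: leaves = {1,6}. Remove smallest leaf 1, emit neighbor 5.
Step 3: leaves = {5,6}. Remove smallest leaf 5, emit neighbor 2.
Step 4: leaves = {2,6}. Remove smallest leaf 2, emit neighbor 4.
Done: 2 vertices remain (4, 6). Sequence = [1 5 2 4]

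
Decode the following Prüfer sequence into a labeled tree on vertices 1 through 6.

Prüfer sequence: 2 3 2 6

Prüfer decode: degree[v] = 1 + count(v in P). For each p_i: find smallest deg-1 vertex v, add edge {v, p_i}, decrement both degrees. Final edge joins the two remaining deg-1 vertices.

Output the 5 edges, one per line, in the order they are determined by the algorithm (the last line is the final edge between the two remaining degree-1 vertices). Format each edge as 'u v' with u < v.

Answer: 1 2
3 4
2 3
2 6
5 6

Derivation:
Initial degrees: {1:1, 2:3, 3:2, 4:1, 5:1, 6:2}
Step 1: smallest deg-1 vertex = 1, p_1 = 2. Add edge {1,2}. Now deg[1]=0, deg[2]=2.
Step 2: smallest deg-1 vertex = 4, p_2 = 3. Add edge {3,4}. Now deg[4]=0, deg[3]=1.
Step 3: smallest deg-1 vertex = 3, p_3 = 2. Add edge {2,3}. Now deg[3]=0, deg[2]=1.
Step 4: smallest deg-1 vertex = 2, p_4 = 6. Add edge {2,6}. Now deg[2]=0, deg[6]=1.
Final: two remaining deg-1 vertices are 5, 6. Add edge {5,6}.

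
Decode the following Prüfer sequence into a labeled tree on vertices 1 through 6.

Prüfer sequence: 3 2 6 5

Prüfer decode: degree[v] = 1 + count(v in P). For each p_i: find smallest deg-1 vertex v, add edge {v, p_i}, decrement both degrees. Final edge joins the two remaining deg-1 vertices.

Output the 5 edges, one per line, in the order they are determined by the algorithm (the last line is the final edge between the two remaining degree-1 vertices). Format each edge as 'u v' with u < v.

Answer: 1 3
2 3
2 6
4 5
5 6

Derivation:
Initial degrees: {1:1, 2:2, 3:2, 4:1, 5:2, 6:2}
Step 1: smallest deg-1 vertex = 1, p_1 = 3. Add edge {1,3}. Now deg[1]=0, deg[3]=1.
Step 2: smallest deg-1 vertex = 3, p_2 = 2. Add edge {2,3}. Now deg[3]=0, deg[2]=1.
Step 3: smallest deg-1 vertex = 2, p_3 = 6. Add edge {2,6}. Now deg[2]=0, deg[6]=1.
Step 4: smallest deg-1 vertex = 4, p_4 = 5. Add edge {4,5}. Now deg[4]=0, deg[5]=1.
Final: two remaining deg-1 vertices are 5, 6. Add edge {5,6}.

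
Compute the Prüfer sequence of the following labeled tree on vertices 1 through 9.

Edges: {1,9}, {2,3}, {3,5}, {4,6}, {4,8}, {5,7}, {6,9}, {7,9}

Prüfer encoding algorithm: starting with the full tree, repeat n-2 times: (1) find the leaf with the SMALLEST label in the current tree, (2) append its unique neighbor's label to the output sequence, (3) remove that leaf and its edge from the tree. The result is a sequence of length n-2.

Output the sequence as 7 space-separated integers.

Answer: 9 3 5 7 9 4 6

Derivation:
Step 1: leaves = {1,2,8}. Remove smallest leaf 1, emit neighbor 9.
Step 2: leaves = {2,8}. Remove smallest leaf 2, emit neighbor 3.
Step 3: leaves = {3,8}. Remove smallest leaf 3, emit neighbor 5.
Step 4: leaves = {5,8}. Remove smallest leaf 5, emit neighbor 7.
Step 5: leaves = {7,8}. Remove smallest leaf 7, emit neighbor 9.
Step 6: leaves = {8,9}. Remove smallest leaf 8, emit neighbor 4.
Step 7: leaves = {4,9}. Remove smallest leaf 4, emit neighbor 6.
Done: 2 vertices remain (6, 9). Sequence = [9 3 5 7 9 4 6]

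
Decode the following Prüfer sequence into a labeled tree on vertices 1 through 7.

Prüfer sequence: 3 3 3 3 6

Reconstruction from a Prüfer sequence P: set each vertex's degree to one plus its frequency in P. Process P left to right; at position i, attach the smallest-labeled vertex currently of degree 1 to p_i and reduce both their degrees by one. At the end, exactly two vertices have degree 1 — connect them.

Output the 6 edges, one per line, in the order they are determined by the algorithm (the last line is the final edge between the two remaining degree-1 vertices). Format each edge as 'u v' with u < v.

Answer: 1 3
2 3
3 4
3 5
3 6
6 7

Derivation:
Initial degrees: {1:1, 2:1, 3:5, 4:1, 5:1, 6:2, 7:1}
Step 1: smallest deg-1 vertex = 1, p_1 = 3. Add edge {1,3}. Now deg[1]=0, deg[3]=4.
Step 2: smallest deg-1 vertex = 2, p_2 = 3. Add edge {2,3}. Now deg[2]=0, deg[3]=3.
Step 3: smallest deg-1 vertex = 4, p_3 = 3. Add edge {3,4}. Now deg[4]=0, deg[3]=2.
Step 4: smallest deg-1 vertex = 5, p_4 = 3. Add edge {3,5}. Now deg[5]=0, deg[3]=1.
Step 5: smallest deg-1 vertex = 3, p_5 = 6. Add edge {3,6}. Now deg[3]=0, deg[6]=1.
Final: two remaining deg-1 vertices are 6, 7. Add edge {6,7}.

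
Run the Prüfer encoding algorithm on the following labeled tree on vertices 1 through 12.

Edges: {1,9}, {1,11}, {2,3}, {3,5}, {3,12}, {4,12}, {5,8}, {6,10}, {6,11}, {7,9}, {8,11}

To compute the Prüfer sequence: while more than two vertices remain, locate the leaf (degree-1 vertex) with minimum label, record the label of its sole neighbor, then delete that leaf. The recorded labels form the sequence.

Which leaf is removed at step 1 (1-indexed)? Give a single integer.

Step 1: current leaves = {2,4,7,10}. Remove leaf 2 (neighbor: 3).

Answer: 2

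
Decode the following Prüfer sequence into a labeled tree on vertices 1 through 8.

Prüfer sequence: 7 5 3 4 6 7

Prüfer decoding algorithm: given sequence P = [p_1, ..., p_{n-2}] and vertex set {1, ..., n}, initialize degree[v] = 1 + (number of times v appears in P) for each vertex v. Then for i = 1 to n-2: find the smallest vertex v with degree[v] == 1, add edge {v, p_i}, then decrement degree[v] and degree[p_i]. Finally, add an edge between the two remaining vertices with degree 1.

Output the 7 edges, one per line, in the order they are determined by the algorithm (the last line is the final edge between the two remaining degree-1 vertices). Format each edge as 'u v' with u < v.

Answer: 1 7
2 5
3 5
3 4
4 6
6 7
7 8

Derivation:
Initial degrees: {1:1, 2:1, 3:2, 4:2, 5:2, 6:2, 7:3, 8:1}
Step 1: smallest deg-1 vertex = 1, p_1 = 7. Add edge {1,7}. Now deg[1]=0, deg[7]=2.
Step 2: smallest deg-1 vertex = 2, p_2 = 5. Add edge {2,5}. Now deg[2]=0, deg[5]=1.
Step 3: smallest deg-1 vertex = 5, p_3 = 3. Add edge {3,5}. Now deg[5]=0, deg[3]=1.
Step 4: smallest deg-1 vertex = 3, p_4 = 4. Add edge {3,4}. Now deg[3]=0, deg[4]=1.
Step 5: smallest deg-1 vertex = 4, p_5 = 6. Add edge {4,6}. Now deg[4]=0, deg[6]=1.
Step 6: smallest deg-1 vertex = 6, p_6 = 7. Add edge {6,7}. Now deg[6]=0, deg[7]=1.
Final: two remaining deg-1 vertices are 7, 8. Add edge {7,8}.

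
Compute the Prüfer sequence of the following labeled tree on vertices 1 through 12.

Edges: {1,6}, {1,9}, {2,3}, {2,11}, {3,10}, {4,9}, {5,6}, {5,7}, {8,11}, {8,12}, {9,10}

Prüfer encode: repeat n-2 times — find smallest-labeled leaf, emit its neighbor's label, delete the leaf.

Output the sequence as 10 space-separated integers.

Answer: 9 5 6 1 9 10 3 2 11 8

Derivation:
Step 1: leaves = {4,7,12}. Remove smallest leaf 4, emit neighbor 9.
Step 2: leaves = {7,12}. Remove smallest leaf 7, emit neighbor 5.
Step 3: leaves = {5,12}. Remove smallest leaf 5, emit neighbor 6.
Step 4: leaves = {6,12}. Remove smallest leaf 6, emit neighbor 1.
Step 5: leaves = {1,12}. Remove smallest leaf 1, emit neighbor 9.
Step 6: leaves = {9,12}. Remove smallest leaf 9, emit neighbor 10.
Step 7: leaves = {10,12}. Remove smallest leaf 10, emit neighbor 3.
Step 8: leaves = {3,12}. Remove smallest leaf 3, emit neighbor 2.
Step 9: leaves = {2,12}. Remove smallest leaf 2, emit neighbor 11.
Step 10: leaves = {11,12}. Remove smallest leaf 11, emit neighbor 8.
Done: 2 vertices remain (8, 12). Sequence = [9 5 6 1 9 10 3 2 11 8]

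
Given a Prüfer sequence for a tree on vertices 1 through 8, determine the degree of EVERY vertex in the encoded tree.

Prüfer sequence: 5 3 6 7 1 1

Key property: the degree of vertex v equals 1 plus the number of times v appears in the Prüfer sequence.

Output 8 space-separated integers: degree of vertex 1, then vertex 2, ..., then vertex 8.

p_1 = 5: count[5] becomes 1
p_2 = 3: count[3] becomes 1
p_3 = 6: count[6] becomes 1
p_4 = 7: count[7] becomes 1
p_5 = 1: count[1] becomes 1
p_6 = 1: count[1] becomes 2
Degrees (1 + count): deg[1]=1+2=3, deg[2]=1+0=1, deg[3]=1+1=2, deg[4]=1+0=1, deg[5]=1+1=2, deg[6]=1+1=2, deg[7]=1+1=2, deg[8]=1+0=1

Answer: 3 1 2 1 2 2 2 1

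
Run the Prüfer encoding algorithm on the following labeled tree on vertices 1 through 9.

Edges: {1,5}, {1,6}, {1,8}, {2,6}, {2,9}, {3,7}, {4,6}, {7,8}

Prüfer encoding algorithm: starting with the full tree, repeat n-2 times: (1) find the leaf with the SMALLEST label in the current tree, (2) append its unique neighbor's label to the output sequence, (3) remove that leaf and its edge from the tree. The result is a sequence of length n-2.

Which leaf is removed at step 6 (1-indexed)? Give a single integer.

Answer: 1

Derivation:
Step 1: current leaves = {3,4,5,9}. Remove leaf 3 (neighbor: 7).
Step 2: current leaves = {4,5,7,9}. Remove leaf 4 (neighbor: 6).
Step 3: current leaves = {5,7,9}. Remove leaf 5 (neighbor: 1).
Step 4: current leaves = {7,9}. Remove leaf 7 (neighbor: 8).
Step 5: current leaves = {8,9}. Remove leaf 8 (neighbor: 1).
Step 6: current leaves = {1,9}. Remove leaf 1 (neighbor: 6).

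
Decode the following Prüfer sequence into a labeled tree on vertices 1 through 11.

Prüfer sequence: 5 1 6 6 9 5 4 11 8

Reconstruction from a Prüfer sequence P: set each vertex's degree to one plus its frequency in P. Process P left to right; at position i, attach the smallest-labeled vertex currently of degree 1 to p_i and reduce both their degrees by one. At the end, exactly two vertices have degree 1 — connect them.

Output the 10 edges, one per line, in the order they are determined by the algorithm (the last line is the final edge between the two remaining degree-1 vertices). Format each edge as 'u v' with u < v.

Answer: 2 5
1 3
1 6
6 7
6 9
5 9
4 5
4 11
8 10
8 11

Derivation:
Initial degrees: {1:2, 2:1, 3:1, 4:2, 5:3, 6:3, 7:1, 8:2, 9:2, 10:1, 11:2}
Step 1: smallest deg-1 vertex = 2, p_1 = 5. Add edge {2,5}. Now deg[2]=0, deg[5]=2.
Step 2: smallest deg-1 vertex = 3, p_2 = 1. Add edge {1,3}. Now deg[3]=0, deg[1]=1.
Step 3: smallest deg-1 vertex = 1, p_3 = 6. Add edge {1,6}. Now deg[1]=0, deg[6]=2.
Step 4: smallest deg-1 vertex = 7, p_4 = 6. Add edge {6,7}. Now deg[7]=0, deg[6]=1.
Step 5: smallest deg-1 vertex = 6, p_5 = 9. Add edge {6,9}. Now deg[6]=0, deg[9]=1.
Step 6: smallest deg-1 vertex = 9, p_6 = 5. Add edge {5,9}. Now deg[9]=0, deg[5]=1.
Step 7: smallest deg-1 vertex = 5, p_7 = 4. Add edge {4,5}. Now deg[5]=0, deg[4]=1.
Step 8: smallest deg-1 vertex = 4, p_8 = 11. Add edge {4,11}. Now deg[4]=0, deg[11]=1.
Step 9: smallest deg-1 vertex = 10, p_9 = 8. Add edge {8,10}. Now deg[10]=0, deg[8]=1.
Final: two remaining deg-1 vertices are 8, 11. Add edge {8,11}.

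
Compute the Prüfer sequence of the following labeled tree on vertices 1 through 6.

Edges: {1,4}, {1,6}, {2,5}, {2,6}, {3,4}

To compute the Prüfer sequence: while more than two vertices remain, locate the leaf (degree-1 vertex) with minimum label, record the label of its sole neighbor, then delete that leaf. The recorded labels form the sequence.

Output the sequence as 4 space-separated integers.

Step 1: leaves = {3,5}. Remove smallest leaf 3, emit neighbor 4.
Step 2: leaves = {4,5}. Remove smallest leaf 4, emit neighbor 1.
Step 3: leaves = {1,5}. Remove smallest leaf 1, emit neighbor 6.
Step 4: leaves = {5,6}. Remove smallest leaf 5, emit neighbor 2.
Done: 2 vertices remain (2, 6). Sequence = [4 1 6 2]

Answer: 4 1 6 2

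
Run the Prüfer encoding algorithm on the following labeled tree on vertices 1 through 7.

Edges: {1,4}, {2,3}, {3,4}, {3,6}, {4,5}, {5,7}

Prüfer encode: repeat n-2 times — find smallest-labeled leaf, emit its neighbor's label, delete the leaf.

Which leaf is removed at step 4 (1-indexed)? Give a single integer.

Step 1: current leaves = {1,2,6,7}. Remove leaf 1 (neighbor: 4).
Step 2: current leaves = {2,6,7}. Remove leaf 2 (neighbor: 3).
Step 3: current leaves = {6,7}. Remove leaf 6 (neighbor: 3).
Step 4: current leaves = {3,7}. Remove leaf 3 (neighbor: 4).

Answer: 3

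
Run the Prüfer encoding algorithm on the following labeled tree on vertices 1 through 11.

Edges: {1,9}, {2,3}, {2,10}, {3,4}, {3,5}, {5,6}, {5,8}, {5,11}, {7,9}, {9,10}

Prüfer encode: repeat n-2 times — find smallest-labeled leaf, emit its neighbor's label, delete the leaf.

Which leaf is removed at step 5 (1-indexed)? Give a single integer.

Answer: 8

Derivation:
Step 1: current leaves = {1,4,6,7,8,11}. Remove leaf 1 (neighbor: 9).
Step 2: current leaves = {4,6,7,8,11}. Remove leaf 4 (neighbor: 3).
Step 3: current leaves = {6,7,8,11}. Remove leaf 6 (neighbor: 5).
Step 4: current leaves = {7,8,11}. Remove leaf 7 (neighbor: 9).
Step 5: current leaves = {8,9,11}. Remove leaf 8 (neighbor: 5).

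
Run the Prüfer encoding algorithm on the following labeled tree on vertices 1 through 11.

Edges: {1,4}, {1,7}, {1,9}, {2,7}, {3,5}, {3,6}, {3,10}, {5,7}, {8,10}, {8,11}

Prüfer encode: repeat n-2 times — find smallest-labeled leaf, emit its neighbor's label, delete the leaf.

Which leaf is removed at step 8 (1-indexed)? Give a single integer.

Answer: 3

Derivation:
Step 1: current leaves = {2,4,6,9,11}. Remove leaf 2 (neighbor: 7).
Step 2: current leaves = {4,6,9,11}. Remove leaf 4 (neighbor: 1).
Step 3: current leaves = {6,9,11}. Remove leaf 6 (neighbor: 3).
Step 4: current leaves = {9,11}. Remove leaf 9 (neighbor: 1).
Step 5: current leaves = {1,11}. Remove leaf 1 (neighbor: 7).
Step 6: current leaves = {7,11}. Remove leaf 7 (neighbor: 5).
Step 7: current leaves = {5,11}. Remove leaf 5 (neighbor: 3).
Step 8: current leaves = {3,11}. Remove leaf 3 (neighbor: 10).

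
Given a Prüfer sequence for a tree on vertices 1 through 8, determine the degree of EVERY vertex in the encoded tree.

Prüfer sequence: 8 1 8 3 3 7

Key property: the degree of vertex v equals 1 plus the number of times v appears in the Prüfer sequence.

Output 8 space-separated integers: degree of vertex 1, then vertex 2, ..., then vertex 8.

p_1 = 8: count[8] becomes 1
p_2 = 1: count[1] becomes 1
p_3 = 8: count[8] becomes 2
p_4 = 3: count[3] becomes 1
p_5 = 3: count[3] becomes 2
p_6 = 7: count[7] becomes 1
Degrees (1 + count): deg[1]=1+1=2, deg[2]=1+0=1, deg[3]=1+2=3, deg[4]=1+0=1, deg[5]=1+0=1, deg[6]=1+0=1, deg[7]=1+1=2, deg[8]=1+2=3

Answer: 2 1 3 1 1 1 2 3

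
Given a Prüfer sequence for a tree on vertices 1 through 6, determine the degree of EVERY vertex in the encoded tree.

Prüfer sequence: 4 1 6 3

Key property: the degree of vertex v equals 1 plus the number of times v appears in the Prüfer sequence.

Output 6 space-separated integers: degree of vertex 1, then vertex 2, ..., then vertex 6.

Answer: 2 1 2 2 1 2

Derivation:
p_1 = 4: count[4] becomes 1
p_2 = 1: count[1] becomes 1
p_3 = 6: count[6] becomes 1
p_4 = 3: count[3] becomes 1
Degrees (1 + count): deg[1]=1+1=2, deg[2]=1+0=1, deg[3]=1+1=2, deg[4]=1+1=2, deg[5]=1+0=1, deg[6]=1+1=2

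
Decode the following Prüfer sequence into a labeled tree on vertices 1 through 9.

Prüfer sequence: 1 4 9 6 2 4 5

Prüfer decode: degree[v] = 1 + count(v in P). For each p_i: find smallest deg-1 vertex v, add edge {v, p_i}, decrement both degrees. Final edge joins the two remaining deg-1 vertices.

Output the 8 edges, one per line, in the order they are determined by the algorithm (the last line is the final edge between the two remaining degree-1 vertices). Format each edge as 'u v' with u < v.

Answer: 1 3
1 4
7 9
6 8
2 6
2 4
4 5
5 9

Derivation:
Initial degrees: {1:2, 2:2, 3:1, 4:3, 5:2, 6:2, 7:1, 8:1, 9:2}
Step 1: smallest deg-1 vertex = 3, p_1 = 1. Add edge {1,3}. Now deg[3]=0, deg[1]=1.
Step 2: smallest deg-1 vertex = 1, p_2 = 4. Add edge {1,4}. Now deg[1]=0, deg[4]=2.
Step 3: smallest deg-1 vertex = 7, p_3 = 9. Add edge {7,9}. Now deg[7]=0, deg[9]=1.
Step 4: smallest deg-1 vertex = 8, p_4 = 6. Add edge {6,8}. Now deg[8]=0, deg[6]=1.
Step 5: smallest deg-1 vertex = 6, p_5 = 2. Add edge {2,6}. Now deg[6]=0, deg[2]=1.
Step 6: smallest deg-1 vertex = 2, p_6 = 4. Add edge {2,4}. Now deg[2]=0, deg[4]=1.
Step 7: smallest deg-1 vertex = 4, p_7 = 5. Add edge {4,5}. Now deg[4]=0, deg[5]=1.
Final: two remaining deg-1 vertices are 5, 9. Add edge {5,9}.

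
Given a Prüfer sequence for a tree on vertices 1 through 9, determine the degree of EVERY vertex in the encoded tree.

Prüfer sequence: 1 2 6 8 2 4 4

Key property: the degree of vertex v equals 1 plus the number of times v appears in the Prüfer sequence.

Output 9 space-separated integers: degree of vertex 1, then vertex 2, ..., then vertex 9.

p_1 = 1: count[1] becomes 1
p_2 = 2: count[2] becomes 1
p_3 = 6: count[6] becomes 1
p_4 = 8: count[8] becomes 1
p_5 = 2: count[2] becomes 2
p_6 = 4: count[4] becomes 1
p_7 = 4: count[4] becomes 2
Degrees (1 + count): deg[1]=1+1=2, deg[2]=1+2=3, deg[3]=1+0=1, deg[4]=1+2=3, deg[5]=1+0=1, deg[6]=1+1=2, deg[7]=1+0=1, deg[8]=1+1=2, deg[9]=1+0=1

Answer: 2 3 1 3 1 2 1 2 1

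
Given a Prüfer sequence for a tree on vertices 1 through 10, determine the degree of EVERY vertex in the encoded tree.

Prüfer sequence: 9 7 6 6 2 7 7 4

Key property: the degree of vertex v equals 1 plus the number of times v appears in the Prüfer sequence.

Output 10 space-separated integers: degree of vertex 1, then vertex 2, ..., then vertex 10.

Answer: 1 2 1 2 1 3 4 1 2 1

Derivation:
p_1 = 9: count[9] becomes 1
p_2 = 7: count[7] becomes 1
p_3 = 6: count[6] becomes 1
p_4 = 6: count[6] becomes 2
p_5 = 2: count[2] becomes 1
p_6 = 7: count[7] becomes 2
p_7 = 7: count[7] becomes 3
p_8 = 4: count[4] becomes 1
Degrees (1 + count): deg[1]=1+0=1, deg[2]=1+1=2, deg[3]=1+0=1, deg[4]=1+1=2, deg[5]=1+0=1, deg[6]=1+2=3, deg[7]=1+3=4, deg[8]=1+0=1, deg[9]=1+1=2, deg[10]=1+0=1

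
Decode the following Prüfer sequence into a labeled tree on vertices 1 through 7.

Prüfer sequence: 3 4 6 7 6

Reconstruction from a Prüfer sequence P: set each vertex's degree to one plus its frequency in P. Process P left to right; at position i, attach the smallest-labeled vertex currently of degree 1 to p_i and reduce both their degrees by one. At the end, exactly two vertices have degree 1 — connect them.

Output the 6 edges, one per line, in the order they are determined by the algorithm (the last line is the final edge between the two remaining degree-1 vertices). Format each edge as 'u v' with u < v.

Initial degrees: {1:1, 2:1, 3:2, 4:2, 5:1, 6:3, 7:2}
Step 1: smallest deg-1 vertex = 1, p_1 = 3. Add edge {1,3}. Now deg[1]=0, deg[3]=1.
Step 2: smallest deg-1 vertex = 2, p_2 = 4. Add edge {2,4}. Now deg[2]=0, deg[4]=1.
Step 3: smallest deg-1 vertex = 3, p_3 = 6. Add edge {3,6}. Now deg[3]=0, deg[6]=2.
Step 4: smallest deg-1 vertex = 4, p_4 = 7. Add edge {4,7}. Now deg[4]=0, deg[7]=1.
Step 5: smallest deg-1 vertex = 5, p_5 = 6. Add edge {5,6}. Now deg[5]=0, deg[6]=1.
Final: two remaining deg-1 vertices are 6, 7. Add edge {6,7}.

Answer: 1 3
2 4
3 6
4 7
5 6
6 7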